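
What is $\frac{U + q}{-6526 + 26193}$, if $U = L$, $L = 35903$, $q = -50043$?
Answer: $- \frac{14140}{19667} \approx -0.71897$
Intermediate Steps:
$U = 35903$
$\frac{U + q}{-6526 + 26193} = \frac{35903 - 50043}{-6526 + 26193} = - \frac{14140}{19667}$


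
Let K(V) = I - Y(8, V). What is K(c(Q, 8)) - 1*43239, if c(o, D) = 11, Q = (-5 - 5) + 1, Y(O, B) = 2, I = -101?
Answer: -43342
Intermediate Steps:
Q = -9 (Q = -10 + 1 = -9)
K(V) = -103 (K(V) = -101 - 1*2 = -101 - 2 = -103)
K(c(Q, 8)) - 1*43239 = -103 - 1*43239 = -103 - 43239 = -43342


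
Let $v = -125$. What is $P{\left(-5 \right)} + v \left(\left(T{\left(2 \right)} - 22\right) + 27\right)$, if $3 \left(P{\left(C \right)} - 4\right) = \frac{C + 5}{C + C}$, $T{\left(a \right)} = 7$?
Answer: $-1496$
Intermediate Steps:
$P{\left(C \right)} = 4 + \frac{5 + C}{6 C}$ ($P{\left(C \right)} = 4 + \frac{\left(C + 5\right) \frac{1}{C + C}}{3} = 4 + \frac{\left(5 + C\right) \frac{1}{2 C}}{3} = 4 + \frac{\frac{1}{2} \frac{1}{C} \left(5 + C\right)}{3} = 4 + \frac{5 + C}{6 C}$)
$P{\left(-5 \right)} + v \left(\left(T{\left(2 \right)} - 22\right) + 27\right) = \frac{5 \left(1 + 5 \left(-5\right)\right)}{6 \left(-5\right)} - 125 \left(\left(7 - 22\right) + 27\right) = \frac{5}{6} \left(- \frac{1}{5}\right) \left(1 - 25\right) - 125 \left(-15 + 27\right) = \frac{5}{6} \left(- \frac{1}{5}\right) \left(-24\right) - 1500 = 4 - 1500 = -1496$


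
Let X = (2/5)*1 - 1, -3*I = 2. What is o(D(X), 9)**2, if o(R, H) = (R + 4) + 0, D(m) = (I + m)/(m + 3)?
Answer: 15625/1296 ≈ 12.056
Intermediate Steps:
I = -2/3 (I = -1/3*2 = -2/3 ≈ -0.66667)
X = -3/5 (X = (2*(1/5))*1 - 1 = (2/5)*1 - 1 = 2/5 - 1 = -3/5 ≈ -0.60000)
D(m) = (-2/3 + m)/(3 + m) (D(m) = (-2/3 + m)/(m + 3) = (-2/3 + m)/(3 + m))
o(R, H) = 4 + R (o(R, H) = (4 + R) + 0 = 4 + R)
o(D(X), 9)**2 = (4 + (-2/3 - 3/5)/(3 - 3/5))**2 = (4 - 19/15/(12/5))**2 = (4 + (5/12)*(-19/15))**2 = (4 - 19/36)**2 = (125/36)**2 = 15625/1296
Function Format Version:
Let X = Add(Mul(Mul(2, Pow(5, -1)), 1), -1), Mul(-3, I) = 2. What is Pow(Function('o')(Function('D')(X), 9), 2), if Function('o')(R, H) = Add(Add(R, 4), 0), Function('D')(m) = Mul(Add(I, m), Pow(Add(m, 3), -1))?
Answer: Rational(15625, 1296) ≈ 12.056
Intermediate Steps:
I = Rational(-2, 3) (I = Mul(Rational(-1, 3), 2) = Rational(-2, 3) ≈ -0.66667)
X = Rational(-3, 5) (X = Add(Mul(Mul(2, Rational(1, 5)), 1), -1) = Add(Mul(Rational(2, 5), 1), -1) = Add(Rational(2, 5), -1) = Rational(-3, 5) ≈ -0.60000)
Function('D')(m) = Mul(Pow(Add(3, m), -1), Add(Rational(-2, 3), m)) (Function('D')(m) = Mul(Add(Rational(-2, 3), m), Pow(Add(m, 3), -1)) = Mul(Add(Rational(-2, 3), m), Pow(Add(3, m), -1)) = Mul(Pow(Add(3, m), -1), Add(Rational(-2, 3), m)))
Function('o')(R, H) = Add(4, R) (Function('o')(R, H) = Add(Add(4, R), 0) = Add(4, R))
Pow(Function('o')(Function('D')(X), 9), 2) = Pow(Add(4, Mul(Pow(Add(3, Rational(-3, 5)), -1), Add(Rational(-2, 3), Rational(-3, 5)))), 2) = Pow(Add(4, Mul(Pow(Rational(12, 5), -1), Rational(-19, 15))), 2) = Pow(Add(4, Mul(Rational(5, 12), Rational(-19, 15))), 2) = Pow(Add(4, Rational(-19, 36)), 2) = Pow(Rational(125, 36), 2) = Rational(15625, 1296)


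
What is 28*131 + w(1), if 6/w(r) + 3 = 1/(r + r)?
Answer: 18328/5 ≈ 3665.6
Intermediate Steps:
w(r) = 6/(-3 + 1/(2*r)) (w(r) = 6/(-3 + 1/(r + r)) = 6/(-3 + 1/(2*r)))
28*131 + w(1) = 28*131 - 12*1/(-1 + 6*1) = 3668 - 12*1/(-1 + 6) = 3668 - 12*1/5 = 3668 - 12*1*⅕ = 3668 - 12/5 = 18328/5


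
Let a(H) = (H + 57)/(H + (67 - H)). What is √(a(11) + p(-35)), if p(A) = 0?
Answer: 2*√1139/67 ≈ 1.0074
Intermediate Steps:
a(H) = 57/67 + H/67 (a(H) = (57 + H)/67 = (57 + H)*(1/67) = 57/67 + H/67)
√(a(11) + p(-35)) = √((57/67 + (1/67)*11) + 0) = √((57/67 + 11/67) + 0) = √(68/67 + 0) = √(68/67) = 2*√1139/67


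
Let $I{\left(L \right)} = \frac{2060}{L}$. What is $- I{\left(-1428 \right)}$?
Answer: $\frac{515}{357} \approx 1.4426$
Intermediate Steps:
$- I{\left(-1428 \right)} = - \frac{2060}{-1428} = - \frac{2060 \left(-1\right)}{1428} = \left(-1\right) \left(- \frac{515}{357}\right) = \frac{515}{357}$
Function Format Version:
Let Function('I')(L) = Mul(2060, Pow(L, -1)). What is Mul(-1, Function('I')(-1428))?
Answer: Rational(515, 357) ≈ 1.4426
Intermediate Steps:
Mul(-1, Function('I')(-1428)) = Mul(-1, Mul(2060, Pow(-1428, -1))) = Mul(-1, Mul(2060, Rational(-1, 1428))) = Mul(-1, Rational(-515, 357)) = Rational(515, 357)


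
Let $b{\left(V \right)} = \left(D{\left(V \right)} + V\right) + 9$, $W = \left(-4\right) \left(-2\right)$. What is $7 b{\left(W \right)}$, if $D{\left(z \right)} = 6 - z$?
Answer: $105$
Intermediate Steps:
$W = 8$
$b{\left(V \right)} = 15$ ($b{\left(V \right)} = \left(\left(6 - V\right) + V\right) + 9 = 6 + 9 = 15$)
$7 b{\left(W \right)} = 7 \cdot 15 = 105$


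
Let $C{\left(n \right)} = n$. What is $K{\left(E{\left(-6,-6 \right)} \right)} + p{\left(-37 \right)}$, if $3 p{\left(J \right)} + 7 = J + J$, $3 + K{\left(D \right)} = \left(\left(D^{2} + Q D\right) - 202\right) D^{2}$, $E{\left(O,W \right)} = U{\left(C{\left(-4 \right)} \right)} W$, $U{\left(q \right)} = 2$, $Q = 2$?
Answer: $-11838$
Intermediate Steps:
$E{\left(O,W \right)} = 2 W$
$K{\left(D \right)} = -3 + D^{2} \left(-202 + D^{2} + 2 D\right)$ ($K{\left(D \right)} = -3 + \left(\left(D^{2} + 2 D\right) - 202\right) D^{2} = -3 + \left(-202 + D^{2} + 2 D\right) D^{2} = -3 + D^{2} \left(-202 + D^{2} + 2 D\right)$)
$p{\left(J \right)} = - \frac{7}{3} + \frac{2 J}{3}$ ($p{\left(J \right)} = - \frac{7}{3} + \frac{J + J}{3} = - \frac{7}{3} + \frac{2 J}{3}$)
$K{\left(E{\left(-6,-6 \right)} \right)} + p{\left(-37 \right)} = \left(-3 + \left(2 \left(-6\right)\right)^{4} - 202 \left(2 \left(-6\right)\right)^{2} + 2 \left(2 \left(-6\right)\right)^{3}\right) + \left(- \frac{7}{3} + \frac{2}{3} \left(-37\right)\right) = \left(-3 + \left(-12\right)^{4} - 202 \left(-12\right)^{2} + 2 \left(-12\right)^{3}\right) - 27 = \left(-3 + 20736 - 29088 + 2 \left(-1728\right)\right) - 27 = \left(-3 + 20736 - 29088 - 3456\right) - 27 = -11811 - 27 = -11838$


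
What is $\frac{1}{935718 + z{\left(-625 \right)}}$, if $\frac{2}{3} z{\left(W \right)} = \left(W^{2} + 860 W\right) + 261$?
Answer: $\frac{1}{715797} \approx 1.397 \cdot 10^{-6}$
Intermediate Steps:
$z{\left(W \right)} = \frac{783}{2} + 1290 W + \frac{3 W^{2}}{2}$ ($z{\left(W \right)} = \frac{3 \left(\left(W^{2} + 860 W\right) + 261\right)}{2} = \frac{3 \left(261 + W^{2} + 860 W\right)}{2} = \frac{783}{2} + 1290 W + \frac{3 W^{2}}{2}$)
$\frac{1}{935718 + z{\left(-625 \right)}} = \frac{1}{935718 + \left(\frac{783}{2} + 1290 \left(-625\right) + \frac{3 \left(-625\right)^{2}}{2}\right)} = \frac{1}{935718 + \left(\frac{783}{2} - 806250 + \frac{3}{2} \cdot 390625\right)} = \frac{1}{935718 + \left(\frac{783}{2} - 806250 + \frac{1171875}{2}\right)} = \frac{1}{935718 - 219921} = \frac{1}{715797}$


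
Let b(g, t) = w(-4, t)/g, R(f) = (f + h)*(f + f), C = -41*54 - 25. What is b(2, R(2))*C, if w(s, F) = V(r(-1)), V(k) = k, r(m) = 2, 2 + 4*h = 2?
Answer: -2239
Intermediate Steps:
h = 0 (h = -½ + (¼)*2 = -½ + ½ = 0)
C = -2239 (C = -2214 - 25 = -2239)
w(s, F) = 2
R(f) = 2*f² (R(f) = (f + 0)*(f + f) = f*(2*f) = 2*f²)
b(g, t) = 2/g
b(2, R(2))*C = (2/2)*(-2239) = (2*(½))*(-2239) = 1*(-2239) = -2239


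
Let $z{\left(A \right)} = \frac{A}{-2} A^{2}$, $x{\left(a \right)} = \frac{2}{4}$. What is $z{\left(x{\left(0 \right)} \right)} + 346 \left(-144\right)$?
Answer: $- \frac{797185}{16} \approx -49824.0$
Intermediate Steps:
$x{\left(a \right)} = \frac{1}{2}$ ($x{\left(a \right)} = 2 \cdot \frac{1}{4} = \frac{1}{2}$)
$z{\left(A \right)} = - \frac{A^{3}}{2}$ ($z{\left(A \right)} = A \left(- \frac{1}{2}\right) A^{2} = - \frac{A}{2} A^{2} = - \frac{A^{3}}{2}$)
$z{\left(x{\left(0 \right)} \right)} + 346 \left(-144\right) = - \frac{1}{2 \cdot 8} + 346 \left(-144\right) = \left(- \frac{1}{2}\right) \frac{1}{8} - 49824 = - \frac{1}{16} - 49824 = - \frac{797185}{16}$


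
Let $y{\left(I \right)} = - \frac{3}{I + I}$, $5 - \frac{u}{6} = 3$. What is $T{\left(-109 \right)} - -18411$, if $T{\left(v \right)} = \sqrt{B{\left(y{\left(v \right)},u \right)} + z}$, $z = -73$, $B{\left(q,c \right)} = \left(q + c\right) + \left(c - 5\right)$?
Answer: $18411 + \frac{i \sqrt{2565642}}{218} \approx 18411.0 + 7.3475 i$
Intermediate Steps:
$u = 12$ ($u = 30 - 18 = 12$)
$y{\left(I \right)} = - \frac{3}{2 I}$
$B{\left(q,c \right)} = -5 + q + 2 c$ ($B{\left(q,c \right)} = \left(c + q\right) + \left(c - 5\right) = \left(c + q\right) + \left(-5 + c\right) = -5 + q + 2 c$)
$T{\left(v \right)} = \sqrt{-54 - \frac{3}{2 v}}$ ($T{\left(v \right)} = \sqrt{\left(-5 - \frac{3}{2 v} + 2 \cdot 12\right) - 73} = \sqrt{\left(-5 - \frac{3}{2 v} + 24\right) - 73} = \sqrt{\left(19 - \frac{3}{2 v}\right) - 73} = \sqrt{-54 - \frac{3}{2 v}}$)
$T{\left(-109 \right)} - -18411 = \frac{\sqrt{-216 - \frac{6}{-109}}}{2} - -18411 = \frac{\sqrt{-216 - - \frac{6}{109}}}{2} + 18411 = \frac{\sqrt{-216 + \frac{6}{109}}}{2} + 18411 = \frac{\sqrt{- \frac{23538}{109}}}{2} + 18411 = \frac{\frac{1}{109} i \sqrt{2565642}}{2} + 18411 = \frac{i \sqrt{2565642}}{218} + 18411 = 18411 + \frac{i \sqrt{2565642}}{218}$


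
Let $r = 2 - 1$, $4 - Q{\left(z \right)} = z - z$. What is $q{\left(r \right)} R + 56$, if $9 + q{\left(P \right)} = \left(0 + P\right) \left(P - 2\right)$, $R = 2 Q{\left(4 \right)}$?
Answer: $-24$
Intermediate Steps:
$Q{\left(z \right)} = 4$ ($Q{\left(z \right)} = 4 - \left(z - z\right) = 4 - 0 = 4 + 0 = 4$)
$r = 1$
$R = 8$ ($R = 2 \cdot 4 = 8$)
$q{\left(P \right)} = -9 + P \left(-2 + P\right)$ ($q{\left(P \right)} = -9 + \left(0 + P\right) \left(P - 2\right) = -9 + P \left(-2 + P\right)$)
$q{\left(r \right)} R + 56 = \left(-9 + 1^{2} - 2\right) 8 + 56 = \left(-9 + 1 - 2\right) 8 + 56 = \left(-10\right) 8 + 56 = -80 + 56 = -24$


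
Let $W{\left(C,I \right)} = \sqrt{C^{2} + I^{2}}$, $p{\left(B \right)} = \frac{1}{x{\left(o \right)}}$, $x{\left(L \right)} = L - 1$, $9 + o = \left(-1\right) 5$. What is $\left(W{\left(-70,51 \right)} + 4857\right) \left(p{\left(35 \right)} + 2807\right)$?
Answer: $\frac{68166376}{5} + \frac{42104 \sqrt{7501}}{15} \approx 1.3876 \cdot 10^{7}$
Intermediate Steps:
$o = -14$ ($o = -9 - 5 = -14$)
$x{\left(L \right)} = -1 + L$
$p{\left(B \right)} = - \frac{1}{15}$ ($p{\left(B \right)} = \frac{1}{-1 - 14} = \frac{1}{-15} = - \frac{1}{15}$)
$\left(W{\left(-70,51 \right)} + 4857\right) \left(p{\left(35 \right)} + 2807\right) = \left(\sqrt{\left(-70\right)^{2} + 51^{2}} + 4857\right) \left(- \frac{1}{15} + 2807\right) = \left(\sqrt{4900 + 2601} + 4857\right) \frac{42104}{15} = \left(\sqrt{7501} + 4857\right) \frac{42104}{15} = \left(4857 + \sqrt{7501}\right) \frac{42104}{15} = \frac{68166376}{5} + \frac{42104 \sqrt{7501}}{15}$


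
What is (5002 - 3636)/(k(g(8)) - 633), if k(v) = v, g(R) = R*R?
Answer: -1366/569 ≈ -2.4007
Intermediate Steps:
g(R) = R**2
(5002 - 3636)/(k(g(8)) - 633) = (5002 - 3636)/(8**2 - 633) = 1366/(64 - 633) = 1366/(-569) = 1366*(-1/569) = -1366/569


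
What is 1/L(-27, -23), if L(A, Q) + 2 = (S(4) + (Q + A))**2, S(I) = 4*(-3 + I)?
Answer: 1/2114 ≈ 0.00047304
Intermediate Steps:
S(I) = -12 + 4*I
L(A, Q) = -2 + (4 + A + Q)**2 (L(A, Q) = -2 + ((-12 + 4*4) + (Q + A))**2 = -2 + ((-12 + 16) + (A + Q))**2 = -2 + (4 + (A + Q))**2 = -2 + (4 + A + Q)**2)
1/L(-27, -23) = 1/(-2 + (4 - 27 - 23)**2) = 1/(-2 + (-46)**2) = 1/(-2 + 2116) = 1/2114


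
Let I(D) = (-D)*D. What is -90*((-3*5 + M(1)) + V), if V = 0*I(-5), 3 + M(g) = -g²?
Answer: 1710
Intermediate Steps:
M(g) = -3 - g²
I(D) = -D²
V = 0 (V = 0*(-1*(-5)²) = 0*(-1*25) = 0*(-25) = 0)
-90*((-3*5 + M(1)) + V) = -90*((-3*5 + (-3 - 1*1²)) + 0) = -90*((-15 + (-3 - 1*1)) + 0) = -90*((-15 + (-3 - 1)) + 0) = -90*((-15 - 4) + 0) = -90*(-19 + 0) = -90*(-19) = 1710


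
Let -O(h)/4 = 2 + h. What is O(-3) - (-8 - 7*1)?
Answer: 19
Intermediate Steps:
O(h) = -8 - 4*h (O(h) = -4*(2 + h) = -8 - 4*h)
O(-3) - (-8 - 7*1) = (-8 - 4*(-3)) - (-8 - 7*1) = (-8 + 12) - (-8 - 7) = 4 - 1*(-15) = 4 + 15 = 19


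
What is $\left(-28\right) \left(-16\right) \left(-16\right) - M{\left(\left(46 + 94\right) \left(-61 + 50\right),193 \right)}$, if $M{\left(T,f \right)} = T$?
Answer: $-5628$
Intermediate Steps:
$\left(-28\right) \left(-16\right) \left(-16\right) - M{\left(\left(46 + 94\right) \left(-61 + 50\right),193 \right)} = \left(-28\right) \left(-16\right) \left(-16\right) - \left(46 + 94\right) \left(-61 + 50\right) = 448 \left(-16\right) - 140 \left(-11\right) = -7168 - -1540 = -7168 + 1540 = -5628$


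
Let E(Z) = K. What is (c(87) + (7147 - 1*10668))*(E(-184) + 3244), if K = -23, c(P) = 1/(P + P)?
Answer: -1973355313/174 ≈ -1.1341e+7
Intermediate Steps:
c(P) = 1/(2*P)
E(Z) = -23
(c(87) + (7147 - 1*10668))*(E(-184) + 3244) = ((½)/87 + (7147 - 1*10668))*(-23 + 3244) = ((½)*(1/87) + (7147 - 10668))*3221 = (1/174 - 3521)*3221 = -612653/174*3221 = -1973355313/174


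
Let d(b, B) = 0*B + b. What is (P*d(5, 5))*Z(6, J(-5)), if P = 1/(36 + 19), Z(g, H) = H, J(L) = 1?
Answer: 1/11 ≈ 0.090909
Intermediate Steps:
d(b, B) = b (d(b, B) = 0 + b = b)
P = 1/55 ≈ 0.018182
(P*d(5, 5))*Z(6, J(-5)) = ((1/55)*5)*1 = (1/11)*1 = 1/11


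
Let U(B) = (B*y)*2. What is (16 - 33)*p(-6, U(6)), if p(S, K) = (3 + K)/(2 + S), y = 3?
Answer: 663/4 ≈ 165.75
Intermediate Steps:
U(B) = 6*B (U(B) = (B*3)*2 = (3*B)*2 = 6*B)
p(S, K) = (3 + K)/(2 + S)
(16 - 33)*p(-6, U(6)) = (16 - 33)*((3 + 6*6)/(2 - 6)) = -17*(3 + 36)/(-4) = -(-17)*39/4 = -17*(-39/4) = 663/4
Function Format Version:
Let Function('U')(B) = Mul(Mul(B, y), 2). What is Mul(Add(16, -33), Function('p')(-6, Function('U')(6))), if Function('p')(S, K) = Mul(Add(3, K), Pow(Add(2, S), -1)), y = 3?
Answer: Rational(663, 4) ≈ 165.75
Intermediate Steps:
Function('U')(B) = Mul(6, B) (Function('U')(B) = Mul(Mul(B, 3), 2) = Mul(Mul(3, B), 2) = Mul(6, B))
Function('p')(S, K) = Mul(Pow(Add(2, S), -1), Add(3, K))
Mul(Add(16, -33), Function('p')(-6, Function('U')(6))) = Mul(Add(16, -33), Mul(Pow(Add(2, -6), -1), Add(3, Mul(6, 6)))) = Mul(-17, Mul(Pow(-4, -1), Add(3, 36))) = Mul(-17, Mul(Rational(-1, 4), 39)) = Mul(-17, Rational(-39, 4)) = Rational(663, 4)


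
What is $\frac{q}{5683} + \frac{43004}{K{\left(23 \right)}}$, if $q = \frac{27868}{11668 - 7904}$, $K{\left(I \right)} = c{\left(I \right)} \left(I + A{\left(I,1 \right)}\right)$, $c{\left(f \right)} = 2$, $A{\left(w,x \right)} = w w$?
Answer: $\frac{57495077845}{1475966028} \approx 38.954$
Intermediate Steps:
$A{\left(w,x \right)} = w^{2}$
$K{\left(I \right)} = 2 I + 2 I^{2}$ ($K{\left(I \right)} = 2 \left(I + I^{2}\right) = 2 I + 2 I^{2}$)
$q = \frac{6967}{941}$ ($q = \frac{27868}{3764} = 27868 \cdot \frac{1}{3764} = \frac{6967}{941} \approx 7.4038$)
$\frac{q}{5683} + \frac{43004}{K{\left(23 \right)}} = \frac{6967}{941 \cdot 5683} + \frac{43004}{2 \cdot 23 \left(1 + 23\right)} = \frac{6967}{941} \cdot \frac{1}{5683} + \frac{43004}{2 \cdot 23 \cdot 24} = \frac{6967}{5347703} + \frac{43004}{1104} = \frac{6967}{5347703} + 43004 \cdot \frac{1}{1104} = \frac{6967}{5347703} + \frac{10751}{276} = \frac{57495077845}{1475966028}$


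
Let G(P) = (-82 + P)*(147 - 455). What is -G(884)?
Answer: 247016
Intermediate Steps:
G(P) = 25256 - 308*P (G(P) = (-82 + P)*(-308) = 25256 - 308*P)
-G(884) = -(25256 - 308*884) = -(25256 - 272272) = -1*(-247016) = 247016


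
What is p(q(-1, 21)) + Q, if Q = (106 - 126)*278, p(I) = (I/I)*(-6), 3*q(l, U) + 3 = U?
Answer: -5566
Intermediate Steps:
q(l, U) = -1 + U/3
p(I) = -6 (p(I) = 1*(-6) = -6)
Q = -5560 (Q = -20*278 = -5560)
p(q(-1, 21)) + Q = -6 - 5560 = -5566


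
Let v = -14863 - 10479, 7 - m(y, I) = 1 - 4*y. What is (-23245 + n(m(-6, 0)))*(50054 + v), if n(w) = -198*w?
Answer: -486356872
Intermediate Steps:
m(y, I) = 6 + 4*y (m(y, I) = 7 - (1 - 4*y) = 7 + (-1 + 4*y) = 6 + 4*y)
v = -25342
(-23245 + n(m(-6, 0)))*(50054 + v) = (-23245 - 198*(6 + 4*(-6)))*(50054 - 25342) = (-23245 - 198*(6 - 24))*24712 = (-23245 - 198*(-18))*24712 = (-23245 + 3564)*24712 = -19681*24712 = -486356872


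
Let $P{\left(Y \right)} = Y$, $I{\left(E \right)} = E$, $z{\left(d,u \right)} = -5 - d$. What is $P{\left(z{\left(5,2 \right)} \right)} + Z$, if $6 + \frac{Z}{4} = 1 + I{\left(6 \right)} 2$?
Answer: $18$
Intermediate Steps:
$Z = 28$ ($Z = -24 + 4 \left(1 + 6 \cdot 2\right) = -24 + 4 \left(1 + 12\right) = -24 + 4 \cdot 13 = -24 + 52 = 28$)
$P{\left(z{\left(5,2 \right)} \right)} + Z = \left(-5 - 5\right) + 28 = -10 + 28 = 18$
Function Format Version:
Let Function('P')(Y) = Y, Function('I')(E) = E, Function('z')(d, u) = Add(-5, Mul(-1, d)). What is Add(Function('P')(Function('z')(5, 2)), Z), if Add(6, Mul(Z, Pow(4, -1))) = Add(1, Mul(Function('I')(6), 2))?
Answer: 18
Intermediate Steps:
Z = 28 (Z = Add(-24, Mul(4, Add(1, Mul(6, 2)))) = Add(-24, Mul(4, Add(1, 12))) = Add(-24, Mul(4, 13)) = Add(-24, 52) = 28)
Add(Function('P')(Function('z')(5, 2)), Z) = Add(Add(-5, Mul(-1, 5)), 28) = Add(Add(-5, -5), 28) = Add(-10, 28) = 18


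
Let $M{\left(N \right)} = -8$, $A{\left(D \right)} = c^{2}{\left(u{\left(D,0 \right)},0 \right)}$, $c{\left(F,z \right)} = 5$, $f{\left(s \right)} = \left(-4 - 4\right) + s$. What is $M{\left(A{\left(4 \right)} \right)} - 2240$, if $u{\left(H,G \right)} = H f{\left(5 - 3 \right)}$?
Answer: $-2248$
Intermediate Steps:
$f{\left(s \right)} = -8 + s$
$u{\left(H,G \right)} = - 6 H$ ($u{\left(H,G \right)} = H \left(-8 + \left(5 - 3\right)\right) = H \left(-8 + 2\right) = H \left(-6\right) = - 6 H$)
$A{\left(D \right)} = 25$ ($A{\left(D \right)} = 5^{2} = 25$)
$M{\left(A{\left(4 \right)} \right)} - 2240 = -8 - 2240 = -2248$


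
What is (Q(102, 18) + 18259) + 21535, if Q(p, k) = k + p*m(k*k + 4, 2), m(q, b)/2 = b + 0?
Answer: 40220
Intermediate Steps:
m(q, b) = 2*b (m(q, b) = 2*(b + 0) = 2*b)
Q(p, k) = k + 4*p (Q(p, k) = k + p*(2*2) = k + p*4 = k + 4*p)
(Q(102, 18) + 18259) + 21535 = ((18 + 4*102) + 18259) + 21535 = ((18 + 408) + 18259) + 21535 = (426 + 18259) + 21535 = 18685 + 21535 = 40220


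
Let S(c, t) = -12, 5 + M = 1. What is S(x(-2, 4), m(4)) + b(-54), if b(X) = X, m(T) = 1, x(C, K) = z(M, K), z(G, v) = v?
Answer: -66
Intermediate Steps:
M = -4 (M = -5 + 1 = -4)
x(C, K) = K
S(x(-2, 4), m(4)) + b(-54) = -12 - 54 = -66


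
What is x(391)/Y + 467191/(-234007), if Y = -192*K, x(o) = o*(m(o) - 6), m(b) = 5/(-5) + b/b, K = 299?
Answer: -190373337/97346912 ≈ -1.9556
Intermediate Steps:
m(b) = 0 (m(b) = 5*(-⅕) + 1 = -1 + 1 = 0)
x(o) = -6*o (x(o) = o*(0 - 6) = o*(-6) = -6*o)
Y = -57408 (Y = -192*299 = -57408)
x(391)/Y + 467191/(-234007) = -6*391/(-57408) + 467191/(-234007) = -2346*(-1/57408) + 467191*(-1/234007) = 17/416 - 467191/234007 = -190373337/97346912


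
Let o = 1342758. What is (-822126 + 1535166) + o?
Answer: 2055798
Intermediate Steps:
(-822126 + 1535166) + o = (-822126 + 1535166) + 1342758 = 713040 + 1342758 = 2055798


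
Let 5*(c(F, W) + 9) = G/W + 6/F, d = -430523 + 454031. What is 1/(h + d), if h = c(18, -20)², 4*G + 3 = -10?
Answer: 1440000/33965603761 ≈ 4.2396e-5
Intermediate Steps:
G = -13/4 (G = -¾ + (¼)*(-10) = -¾ - 5/2 = -13/4 ≈ -3.2500)
d = 23508
c(F, W) = -9 - 13/(20*W) + 6/(5*F) (c(F, W) = -9 + (-13/(4*W) + 6/F)/5 = -9 + (6/F - 13/(4*W))/5 = -9 + (-13/(20*W) + 6/(5*F)) = -9 - 13/(20*W) + 6/(5*F))
h = 114083761/1440000 (h = (-9 - 13/20/(-20) + (6/5)/18)² = (-9 - 13/20*(-1/20) + (6/5)*(1/18))² = (-9 + 13/400 + 1/15)² = (-10681/1200)² = 114083761/1440000 ≈ 79.225)
1/(h + d) = 1/(114083761/1440000 + 23508) = 1/(33965603761/1440000) = 1440000/33965603761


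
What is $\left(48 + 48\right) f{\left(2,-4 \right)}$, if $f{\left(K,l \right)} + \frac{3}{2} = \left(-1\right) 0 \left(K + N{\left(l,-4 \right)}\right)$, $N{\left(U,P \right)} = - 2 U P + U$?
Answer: $-144$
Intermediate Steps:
$N{\left(U,P \right)} = U - 2 P U$ ($N{\left(U,P \right)} = - 2 P U + U = U - 2 P U$)
$f{\left(K,l \right)} = - \frac{3}{2}$ ($f{\left(K,l \right)} = - \frac{3}{2} + \left(-1\right) 0 \left(K + l \left(1 - -8\right)\right) = - \frac{3}{2} + 0 \left(K + l \left(1 + 8\right)\right) = - \frac{3}{2} + 0 \left(K + l 9\right) = - \frac{3}{2} + 0 \left(K + 9 l\right) = - \frac{3}{2} + 0 = - \frac{3}{2}$)
$\left(48 + 48\right) f{\left(2,-4 \right)} = \left(48 + 48\right) \left(- \frac{3}{2}\right) = 96 \left(- \frac{3}{2}\right) = -144$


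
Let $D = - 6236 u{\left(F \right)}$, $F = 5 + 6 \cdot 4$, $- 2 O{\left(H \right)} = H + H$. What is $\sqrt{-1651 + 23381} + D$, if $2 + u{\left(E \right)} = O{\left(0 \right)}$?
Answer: $12472 + \sqrt{21730} \approx 12619.0$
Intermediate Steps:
$O{\left(H \right)} = - H$ ($O{\left(H \right)} = - \frac{H + H}{2} = - \frac{2 H}{2} = - H$)
$F = 29$ ($F = 5 + 24 = 29$)
$u{\left(E \right)} = -2$ ($u{\left(E \right)} = -2 - 0 = -2 + 0 = -2$)
$D = 12472$ ($D = \left(-6236\right) \left(-2\right) = 12472$)
$\sqrt{-1651 + 23381} + D = \sqrt{-1651 + 23381} + 12472 = \sqrt{21730} + 12472 = 12472 + \sqrt{21730}$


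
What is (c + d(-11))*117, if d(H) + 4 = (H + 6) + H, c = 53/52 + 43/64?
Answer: -137097/64 ≈ -2142.1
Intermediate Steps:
c = 1407/832 (c = 53*(1/52) + 43*(1/64) = 53/52 + 43/64 = 1407/832 ≈ 1.6911)
d(H) = 2 + 2*H (d(H) = -4 + ((H + 6) + H) = -4 + ((6 + H) + H) = -4 + (6 + 2*H) = 2 + 2*H)
(c + d(-11))*117 = (1407/832 + (2 + 2*(-11)))*117 = (1407/832 + (2 - 22))*117 = (1407/832 - 20)*117 = -15233/832*117 = -137097/64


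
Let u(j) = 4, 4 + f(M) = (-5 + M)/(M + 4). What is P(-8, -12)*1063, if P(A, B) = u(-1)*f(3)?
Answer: -127560/7 ≈ -18223.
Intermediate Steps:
f(M) = -4 + (-5 + M)/(4 + M) (f(M) = -4 + (-5 + M)/(M + 4) = -4 + (-5 + M)/(4 + M))
P(A, B) = -120/7 (P(A, B) = 4*(3*(-7 - 1*3)/(4 + 3)) = 4*(3*(-7 - 3)/7) = 4*(3*(⅐)*(-10)) = 4*(-30/7) = -120/7)
P(-8, -12)*1063 = -120/7*1063 = -127560/7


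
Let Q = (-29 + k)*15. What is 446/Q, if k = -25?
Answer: -223/405 ≈ -0.55062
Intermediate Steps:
Q = -810 (Q = (-29 - 25)*15 = -54*15 = -810)
446/Q = 446/(-810) = 446*(-1/810) = -223/405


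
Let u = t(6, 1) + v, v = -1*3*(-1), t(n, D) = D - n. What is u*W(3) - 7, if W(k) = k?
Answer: -13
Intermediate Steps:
v = 3 (v = -3*(-1) = 3)
u = -2 (u = (1 - 1*6) + 3 = (1 - 6) + 3 = -5 + 3 = -2)
u*W(3) - 7 = -2*3 - 7 = -6 - 7 = -13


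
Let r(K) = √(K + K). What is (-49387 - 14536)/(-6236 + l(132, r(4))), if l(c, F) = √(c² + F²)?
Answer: 99655957/9717566 + 63923*√4358/19435132 ≈ 10.472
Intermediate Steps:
r(K) = √2*√K (r(K) = √(2*K) = √2*√K)
l(c, F) = √(F² + c²)
(-49387 - 14536)/(-6236 + l(132, r(4))) = (-49387 - 14536)/(-6236 + √((√2*√4)² + 132²)) = -63923/(-6236 + √((√2*2)² + 17424)) = -63923/(-6236 + √((2*√2)² + 17424)) = -63923/(-6236 + √(8 + 17424)) = -63923/(-6236 + √17432) = -63923/(-6236 + 2*√4358)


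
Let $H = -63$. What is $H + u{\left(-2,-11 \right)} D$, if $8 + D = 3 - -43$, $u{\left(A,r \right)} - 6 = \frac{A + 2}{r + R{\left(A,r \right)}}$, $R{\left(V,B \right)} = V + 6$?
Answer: $165$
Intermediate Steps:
$R{\left(V,B \right)} = 6 + V$
$u{\left(A,r \right)} = 6 + \frac{2 + A}{6 + A + r}$ ($u{\left(A,r \right)} = 6 + \frac{A + 2}{r + \left(6 + A\right)} = 6 + \frac{2 + A}{6 + A + r}$)
$D = 38$ ($D = -8 + \left(3 - -43\right) = -8 + \left(3 + 43\right) = -8 + 46 = 38$)
$H + u{\left(-2,-11 \right)} D = -63 + \frac{38 + 6 \left(-11\right) + 7 \left(-2\right)}{6 - 2 - 11} \cdot 38 = -63 + \frac{38 - 66 - 14}{-7} \cdot 38 = -63 + \left(- \frac{1}{7}\right) \left(-42\right) 38 = -63 + 6 \cdot 38 = -63 + 228 = 165$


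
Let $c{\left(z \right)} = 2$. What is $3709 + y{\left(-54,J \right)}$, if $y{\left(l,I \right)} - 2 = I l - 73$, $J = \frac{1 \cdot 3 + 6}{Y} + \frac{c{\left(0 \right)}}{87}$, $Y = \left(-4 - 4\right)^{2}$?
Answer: $\frac{3367865}{928} \approx 3629.2$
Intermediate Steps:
$Y = 64$ ($Y = \left(-8\right)^{2} = 64$)
$J = \frac{911}{5568}$ ($J = \frac{1 \cdot 3 + 6}{64} + \frac{2}{87} = \left(3 + 6\right) \frac{1}{64} + 2 \cdot \frac{1}{87} = 9 \cdot \frac{1}{64} + \frac{2}{87} = \frac{9}{64} + \frac{2}{87} = \frac{911}{5568} \approx 0.16361$)
$y{\left(l,I \right)} = -71 + I l$ ($y{\left(l,I \right)} = 2 + \left(I l - 73\right) = 2 + \left(-73 + I l\right) = -71 + I l$)
$3709 + y{\left(-54,J \right)} = 3709 + \left(-71 + \frac{911}{5568} \left(-54\right)\right) = 3709 - \frac{74087}{928} = \frac{3367865}{928}$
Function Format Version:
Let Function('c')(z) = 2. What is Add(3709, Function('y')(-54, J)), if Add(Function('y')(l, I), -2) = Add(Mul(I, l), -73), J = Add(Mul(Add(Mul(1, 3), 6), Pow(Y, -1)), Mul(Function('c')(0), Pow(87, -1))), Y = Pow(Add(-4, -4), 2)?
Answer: Rational(3367865, 928) ≈ 3629.2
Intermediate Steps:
Y = 64 (Y = Pow(-8, 2) = 64)
J = Rational(911, 5568) (J = Add(Mul(Add(Mul(1, 3), 6), Pow(64, -1)), Mul(2, Pow(87, -1))) = Add(Mul(Add(3, 6), Rational(1, 64)), Mul(2, Rational(1, 87))) = Add(Mul(9, Rational(1, 64)), Rational(2, 87)) = Add(Rational(9, 64), Rational(2, 87)) = Rational(911, 5568) ≈ 0.16361)
Function('y')(l, I) = Add(-71, Mul(I, l)) (Function('y')(l, I) = Add(2, Add(Mul(I, l), -73)) = Add(2, Add(-73, Mul(I, l))) = Add(-71, Mul(I, l)))
Add(3709, Function('y')(-54, J)) = Add(3709, Add(-71, Mul(Rational(911, 5568), -54))) = Add(3709, Add(-71, Rational(-8199, 928))) = Add(3709, Rational(-74087, 928)) = Rational(3367865, 928)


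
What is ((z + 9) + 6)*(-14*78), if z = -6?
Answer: -9828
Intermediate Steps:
((z + 9) + 6)*(-14*78) = ((-6 + 9) + 6)*(-14*78) = (3 + 6)*(-1092) = 9*(-1092) = -9828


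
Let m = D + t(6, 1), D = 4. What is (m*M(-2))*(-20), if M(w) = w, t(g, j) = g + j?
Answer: 440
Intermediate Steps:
m = 11 (m = 4 + (6 + 1) = 4 + 7 = 11)
(m*M(-2))*(-20) = (11*(-2))*(-20) = -22*(-20) = 440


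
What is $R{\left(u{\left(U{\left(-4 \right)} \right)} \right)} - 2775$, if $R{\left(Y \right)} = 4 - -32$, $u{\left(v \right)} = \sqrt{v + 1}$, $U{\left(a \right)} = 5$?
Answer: $-2739$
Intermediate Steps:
$u{\left(v \right)} = \sqrt{1 + v}$
$R{\left(Y \right)} = 36$ ($R{\left(Y \right)} = 4 + 32 = 36$)
$R{\left(u{\left(U{\left(-4 \right)} \right)} \right)} - 2775 = 36 - 2775 = -2739$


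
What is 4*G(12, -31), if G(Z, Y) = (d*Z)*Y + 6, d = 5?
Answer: -7416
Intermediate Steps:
G(Z, Y) = 6 + 5*Y*Z (G(Z, Y) = (5*Z)*Y + 6 = 5*Y*Z + 6 = 6 + 5*Y*Z)
4*G(12, -31) = 4*(6 + 5*(-31)*12) = 4*(6 - 1860) = 4*(-1854) = -7416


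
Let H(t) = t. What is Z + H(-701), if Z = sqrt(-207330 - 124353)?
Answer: -701 + 23*I*sqrt(627) ≈ -701.0 + 575.92*I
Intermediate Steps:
Z = 23*I*sqrt(627) (Z = sqrt(-331683) = 23*I*sqrt(627) ≈ 575.92*I)
Z + H(-701) = 23*I*sqrt(627) - 701 = -701 + 23*I*sqrt(627)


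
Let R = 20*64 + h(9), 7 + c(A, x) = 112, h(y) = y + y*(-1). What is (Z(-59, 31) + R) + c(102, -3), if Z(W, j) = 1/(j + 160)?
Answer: 264536/191 ≈ 1385.0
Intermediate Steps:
h(y) = 0 (h(y) = y - y = 0)
c(A, x) = 105 (c(A, x) = -7 + 112 = 105)
Z(W, j) = 1/(160 + j)
R = 1280 (R = 20*64 + 0 = 1280 + 0 = 1280)
(Z(-59, 31) + R) + c(102, -3) = (1/(160 + 31) + 1280) + 105 = (1/191 + 1280) + 105 = 244481/191 + 105 = 264536/191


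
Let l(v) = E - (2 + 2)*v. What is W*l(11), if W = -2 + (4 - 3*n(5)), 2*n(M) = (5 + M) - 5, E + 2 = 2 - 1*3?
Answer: 517/2 ≈ 258.50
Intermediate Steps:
E = -3 (E = -2 + (2 - 1*3) = -2 + (2 - 3) = -2 - 1 = -3)
n(M) = M/2 (n(M) = ((5 + M) - 5)/2 = M/2)
l(v) = -3 - 4*v (l(v) = -3 - (2 + 2)*v = -3 - 4*v)
W = -11/2 (W = -2 + (4 - 3*5/2) = -2 + (4 - 15/2) = -2 - 7/2 = -11/2 ≈ -5.5000)
W*l(11) = -11*(-3 - 4*11)/2 = -11*(-3 - 44)/2 = -11/2*(-47) = 517/2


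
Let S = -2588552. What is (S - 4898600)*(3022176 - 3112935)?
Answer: 679526428368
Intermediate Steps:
(S - 4898600)*(3022176 - 3112935) = (-2588552 - 4898600)*(3022176 - 3112935) = -7487152*(-90759) = 679526428368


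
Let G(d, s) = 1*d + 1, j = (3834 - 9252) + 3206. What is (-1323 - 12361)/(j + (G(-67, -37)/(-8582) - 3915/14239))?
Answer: 14415279802/2330491927 ≈ 6.1855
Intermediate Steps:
j = -2212 (j = -5418 + 3206 = -2212)
G(d, s) = 1 + d (G(d, s) = d + 1 = 1 + d)
(-1323 - 12361)/(j + (G(-67, -37)/(-8582) - 3915/14239)) = (-1323 - 12361)/(-2212 + ((1 - 67)/(-8582) - 3915/14239)) = -13684/(-2212 + (-66*(-1/8582) - 3915*1/14239)) = -13684/(-2212 + (33/4291 - 135/491)) = -13684/(-2212 - 563082/2106881) = -13684/(-4660983854/2106881) = -13684*(-2106881/4660983854) = 14415279802/2330491927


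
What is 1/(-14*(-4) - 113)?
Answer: -1/57 ≈ -0.017544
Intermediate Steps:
1/(-14*(-4) - 113) = 1/(56 - 113) = 1/(-57) = -1/57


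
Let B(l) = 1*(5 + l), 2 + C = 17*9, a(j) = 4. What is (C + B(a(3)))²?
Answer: 25600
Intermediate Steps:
C = 151 (C = -2 + 17*9 = -2 + 153 = 151)
B(l) = 5 + l
(C + B(a(3)))² = (151 + (5 + 4))² = (151 + 9)² = 160² = 25600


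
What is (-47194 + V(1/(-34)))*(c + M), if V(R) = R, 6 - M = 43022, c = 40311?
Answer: 4340434885/34 ≈ 1.2766e+8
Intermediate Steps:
M = -43016 (M = 6 - 1*43022 = 6 - 43022 = -43016)
(-47194 + V(1/(-34)))*(c + M) = (-47194 + 1/(-34))*(40311 - 43016) = (-47194 - 1/34)*(-2705) = -1604597/34*(-2705) = 4340434885/34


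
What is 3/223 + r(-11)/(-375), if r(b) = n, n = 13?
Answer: -1774/83625 ≈ -0.021214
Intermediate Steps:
r(b) = 13
3/223 + r(-11)/(-375) = 3/223 + 13/(-375) = 3*(1/223) + 13*(-1/375) = 3/223 - 13/375 = -1774/83625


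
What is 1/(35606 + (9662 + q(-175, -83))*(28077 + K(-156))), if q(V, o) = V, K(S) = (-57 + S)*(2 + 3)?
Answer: 1/256298450 ≈ 3.9017e-9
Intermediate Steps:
K(S) = -285 + 5*S (K(S) = (-57 + S)*5 = -285 + 5*S)
1/(35606 + (9662 + q(-175, -83))*(28077 + K(-156))) = 1/(35606 + (9662 - 175)*(28077 + (-285 + 5*(-156)))) = 1/(35606 + 9487*(28077 + (-285 - 780))) = 1/(35606 + 9487*(28077 - 1065)) = 1/(35606 + 9487*27012) = 1/(35606 + 256262844) = 1/256298450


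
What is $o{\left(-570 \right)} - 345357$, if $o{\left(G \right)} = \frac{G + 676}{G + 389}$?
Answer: $- \frac{62509723}{181} \approx -3.4536 \cdot 10^{5}$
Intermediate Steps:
$o{\left(G \right)} = \frac{676 + G}{389 + G}$
$o{\left(-570 \right)} - 345357 = \frac{676 - 570}{389 - 570} - 345357 = \frac{1}{-181} \cdot 106 - 345357 = \left(- \frac{1}{181}\right) 106 - 345357 = - \frac{106}{181} - 345357 = - \frac{62509723}{181}$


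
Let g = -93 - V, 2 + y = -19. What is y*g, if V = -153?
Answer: -1260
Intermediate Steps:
y = -21 (y = -2 - 19 = -21)
g = 60 (g = -93 - 1*(-153) = -93 + 153 = 60)
y*g = -21*60 = -1260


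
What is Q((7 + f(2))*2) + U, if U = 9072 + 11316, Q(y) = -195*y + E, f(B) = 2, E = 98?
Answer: 16976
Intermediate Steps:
Q(y) = 98 - 195*y (Q(y) = -195*y + 98 = 98 - 195*y)
U = 20388
Q((7 + f(2))*2) + U = (98 - 195*(7 + 2)*2) + 20388 = (98 - 1755*2) + 20388 = (98 - 195*18) + 20388 = (98 - 3510) + 20388 = -3412 + 20388 = 16976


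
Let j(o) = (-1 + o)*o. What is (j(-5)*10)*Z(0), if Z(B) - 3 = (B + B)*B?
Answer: 900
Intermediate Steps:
Z(B) = 3 + 2*B² (Z(B) = 3 + (B + B)*B = 3 + (2*B)*B = 3 + 2*B²)
j(o) = o*(-1 + o)
(j(-5)*10)*Z(0) = (-5*(-1 - 5)*10)*(3 + 2*0²) = (-5*(-6)*10)*(3 + 2*0) = (30*10)*(3 + 0) = 300*3 = 900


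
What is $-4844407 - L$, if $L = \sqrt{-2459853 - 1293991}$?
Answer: $-4844407 - 2 i \sqrt{938461} \approx -4.8444 \cdot 10^{6} - 1937.5 i$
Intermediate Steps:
$L = 2 i \sqrt{938461}$ ($L = \sqrt{-3753844} = 2 i \sqrt{938461} \approx 1937.5 i$)
$-4844407 - L = -4844407 - 2 i \sqrt{938461}$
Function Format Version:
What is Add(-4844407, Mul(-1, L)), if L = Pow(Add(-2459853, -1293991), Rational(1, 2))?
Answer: Add(-4844407, Mul(-2, I, Pow(938461, Rational(1, 2)))) ≈ Add(-4.8444e+6, Mul(-1937.5, I))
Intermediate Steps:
L = Mul(2, I, Pow(938461, Rational(1, 2))) (L = Pow(-3753844, Rational(1, 2)) = Mul(2, I, Pow(938461, Rational(1, 2))) ≈ Mul(1937.5, I))
Add(-4844407, Mul(-1, L)) = Add(-4844407, Mul(-1, Mul(2, I, Pow(938461, Rational(1, 2))))) = Add(-4844407, Mul(-2, I, Pow(938461, Rational(1, 2))))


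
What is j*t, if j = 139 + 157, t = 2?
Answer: 592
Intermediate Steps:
j = 296
j*t = 296*2 = 592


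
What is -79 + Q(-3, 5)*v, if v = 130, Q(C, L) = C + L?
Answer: 181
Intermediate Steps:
-79 + Q(-3, 5)*v = -79 + (-3 + 5)*130 = -79 + 2*130 = -79 + 260 = 181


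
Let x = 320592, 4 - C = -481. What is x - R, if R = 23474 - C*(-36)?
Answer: 279658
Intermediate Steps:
C = 485 (C = 4 - 1*(-481) = 4 + 481 = 485)
R = 40934 (R = 23474 - 485*(-36) = 23474 - 1*(-17460) = 23474 + 17460 = 40934)
x - R = 320592 - 1*40934 = 320592 - 40934 = 279658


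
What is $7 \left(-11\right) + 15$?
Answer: $-62$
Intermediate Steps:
$7 \left(-11\right) + 15 = -77 + 15 = -62$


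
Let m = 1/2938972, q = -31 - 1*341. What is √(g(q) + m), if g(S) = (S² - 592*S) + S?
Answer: √773570915131492999/1469486 ≈ 598.53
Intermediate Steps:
q = -372 (q = -31 - 341 = -372)
g(S) = S² - 591*S
m = 1/2938972 ≈ 3.4026e-7
√(g(q) + m) = √(-372*(-591 - 372) + 1/2938972) = √(-372*(-963) + 1/2938972) = √(358236 + 1/2938972) = √(1052845573393/2938972) = √773570915131492999/1469486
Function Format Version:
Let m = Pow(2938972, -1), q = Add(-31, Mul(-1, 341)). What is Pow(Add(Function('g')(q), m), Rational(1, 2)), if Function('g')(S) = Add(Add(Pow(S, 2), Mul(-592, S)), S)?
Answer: Mul(Rational(1, 1469486), Pow(773570915131492999, Rational(1, 2))) ≈ 598.53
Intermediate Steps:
q = -372 (q = Add(-31, -341) = -372)
Function('g')(S) = Add(Pow(S, 2), Mul(-591, S))
m = Rational(1, 2938972) ≈ 3.4026e-7
Pow(Add(Function('g')(q), m), Rational(1, 2)) = Pow(Add(Mul(-372, Add(-591, -372)), Rational(1, 2938972)), Rational(1, 2)) = Pow(Add(Mul(-372, -963), Rational(1, 2938972)), Rational(1, 2)) = Pow(Add(358236, Rational(1, 2938972)), Rational(1, 2)) = Pow(Rational(1052845573393, 2938972), Rational(1, 2)) = Mul(Rational(1, 1469486), Pow(773570915131492999, Rational(1, 2)))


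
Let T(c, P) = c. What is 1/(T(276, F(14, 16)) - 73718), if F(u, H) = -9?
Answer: -1/73442 ≈ -1.3616e-5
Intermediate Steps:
1/(T(276, F(14, 16)) - 73718) = 1/(276 - 73718) = 1/(-73442) = -1/73442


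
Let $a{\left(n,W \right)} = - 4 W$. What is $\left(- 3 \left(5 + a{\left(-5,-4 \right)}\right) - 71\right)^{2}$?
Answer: $17956$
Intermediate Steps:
$\left(- 3 \left(5 + a{\left(-5,-4 \right)}\right) - 71\right)^{2} = \left(- 3 \left(5 - -16\right) - 71\right)^{2} = \left(- 3 \left(5 + 16\right) - 71\right)^{2} = \left(\left(-3\right) 21 - 71\right)^{2} = \left(-63 - 71\right)^{2} = \left(-134\right)^{2} = 17956$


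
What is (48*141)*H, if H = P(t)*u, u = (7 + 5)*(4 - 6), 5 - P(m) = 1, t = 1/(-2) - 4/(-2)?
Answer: -649728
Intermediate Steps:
t = 3/2 (t = 1*(-½) - 4*(-½) = -½ + 2 = 3/2 ≈ 1.5000)
P(m) = 4 (P(m) = 5 - 1*1 = 5 - 1 = 4)
u = -24 (u = 12*(-2) = -24)
H = -96 (H = 4*(-24) = -96)
(48*141)*H = (48*141)*(-96) = 6768*(-96) = -649728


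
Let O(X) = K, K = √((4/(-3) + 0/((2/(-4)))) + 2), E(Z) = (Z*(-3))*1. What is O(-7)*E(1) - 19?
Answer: -19 - √6 ≈ -21.449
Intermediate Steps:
E(Z) = -3*Z (E(Z) = -3*Z*1 = -3*Z)
K = √6/3 (K = √((4*(-⅓) + 0/((2*(-¼)))) + 2) = √((-4/3 + 0/(-½)) + 2) = √((-4/3 + 0*(-2)) + 2) = √((-4/3 + 0) + 2) = √(-4/3 + 2) = √(⅔) = √6/3 ≈ 0.81650)
O(X) = √6/3
O(-7)*E(1) - 19 = (√6/3)*(-3*1) - 19 = (√6/3)*(-3) - 19 = -√6 - 19 = -19 - √6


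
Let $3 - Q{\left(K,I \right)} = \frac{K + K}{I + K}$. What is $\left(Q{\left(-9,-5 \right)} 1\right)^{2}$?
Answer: $\frac{144}{49} \approx 2.9388$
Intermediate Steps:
$Q{\left(K,I \right)} = 3 - \frac{2 K}{I + K}$ ($Q{\left(K,I \right)} = 3 - \frac{K + K}{I + K} = 3 - \frac{2 K}{I + K}$)
$\left(Q{\left(-9,-5 \right)} 1\right)^{2} = \left(\frac{-9 + 3 \left(-5\right)}{-5 - 9} \cdot 1\right)^{2} = \left(\frac{-9 - 15}{-14} \cdot 1\right)^{2} = \left(\left(- \frac{1}{14}\right) \left(-24\right) 1\right)^{2} = \left(\frac{12}{7} \cdot 1\right)^{2} = \left(\frac{12}{7}\right)^{2} = \frac{144}{49}$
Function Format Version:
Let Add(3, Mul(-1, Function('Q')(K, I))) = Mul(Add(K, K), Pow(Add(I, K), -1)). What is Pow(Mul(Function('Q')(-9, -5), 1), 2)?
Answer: Rational(144, 49) ≈ 2.9388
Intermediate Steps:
Function('Q')(K, I) = Add(3, Mul(-2, K, Pow(Add(I, K), -1))) (Function('Q')(K, I) = Add(3, Mul(-1, Mul(Add(K, K), Pow(Add(I, K), -1)))) = Add(3, Mul(-1, Mul(Mul(2, K), Pow(Add(I, K), -1)))) = Add(3, Mul(-1, Mul(2, K, Pow(Add(I, K), -1)))) = Add(3, Mul(-2, K, Pow(Add(I, K), -1))))
Pow(Mul(Function('Q')(-9, -5), 1), 2) = Pow(Mul(Mul(Pow(Add(-5, -9), -1), Add(-9, Mul(3, -5))), 1), 2) = Pow(Mul(Mul(Pow(-14, -1), Add(-9, -15)), 1), 2) = Pow(Mul(Mul(Rational(-1, 14), -24), 1), 2) = Pow(Mul(Rational(12, 7), 1), 2) = Pow(Rational(12, 7), 2) = Rational(144, 49)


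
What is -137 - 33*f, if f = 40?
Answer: -1457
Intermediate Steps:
-137 - 33*f = -137 - 33*40 = -137 - 1320 = -1457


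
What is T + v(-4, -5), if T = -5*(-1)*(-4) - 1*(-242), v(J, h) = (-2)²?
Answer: 226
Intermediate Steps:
v(J, h) = 4
T = 222 (T = 5*(-4) + 242 = -20 + 242 = 222)
T + v(-4, -5) = 222 + 4 = 226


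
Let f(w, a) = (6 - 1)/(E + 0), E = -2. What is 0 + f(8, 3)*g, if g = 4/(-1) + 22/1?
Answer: -45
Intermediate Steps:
f(w, a) = -5/2 (f(w, a) = (6 - 1)/(-2 + 0) = 5/(-2) = 5*(-½) = -5/2)
g = 18 (g = 4*(-1) + 22*1 = -4 + 22 = 18)
0 + f(8, 3)*g = 0 - 5/2*18 = 0 - 45 = -45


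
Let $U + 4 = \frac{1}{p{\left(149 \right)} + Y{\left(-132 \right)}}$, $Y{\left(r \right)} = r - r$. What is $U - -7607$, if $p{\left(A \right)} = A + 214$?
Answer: $\frac{2759890}{363} \approx 7603.0$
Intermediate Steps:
$Y{\left(r \right)} = 0$
$p{\left(A \right)} = 214 + A$
$U = - \frac{1451}{363}$ ($U = -4 + \frac{1}{\left(214 + 149\right) + 0} = -4 + \frac{1}{363 + 0} = -4 + \frac{1}{363} = - \frac{1451}{363} \approx -3.9972$)
$U - -7607 = - \frac{1451}{363} - -7607 = - \frac{1451}{363} + 7607 = \frac{2759890}{363}$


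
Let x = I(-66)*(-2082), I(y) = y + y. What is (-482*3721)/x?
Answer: -896761/137412 ≈ -6.5261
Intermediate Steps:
I(y) = 2*y
x = 274824 (x = (2*(-66))*(-2082) = -132*(-2082) = 274824)
(-482*3721)/x = -482*3721/274824 = -1793522*1/274824 = -896761/137412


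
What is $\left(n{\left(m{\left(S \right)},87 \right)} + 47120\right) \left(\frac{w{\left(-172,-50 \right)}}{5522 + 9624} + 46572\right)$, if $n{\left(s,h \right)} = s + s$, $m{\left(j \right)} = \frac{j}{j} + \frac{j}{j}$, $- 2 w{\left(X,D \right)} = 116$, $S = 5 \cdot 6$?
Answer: $\frac{16620150695148}{7573} \approx 2.1947 \cdot 10^{9}$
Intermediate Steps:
$S = 30$
$w{\left(X,D \right)} = -58$ ($w{\left(X,D \right)} = \left(- \frac{1}{2}\right) 116 = -58$)
$m{\left(j \right)} = 2$ ($m{\left(j \right)} = 1 + 1 = 2$)
$n{\left(s,h \right)} = 2 s$
$\left(n{\left(m{\left(S \right)},87 \right)} + 47120\right) \left(\frac{w{\left(-172,-50 \right)}}{5522 + 9624} + 46572\right) = \left(2 \cdot 2 + 47120\right) \left(- \frac{58}{5522 + 9624} + 46572\right) = \left(4 + 47120\right) \left(- \frac{58}{15146} + 46572\right) = 47124 \left(\left(-58\right) \frac{1}{15146} + 46572\right) = 47124 \left(- \frac{29}{7573} + 46572\right) = 47124 \cdot \frac{352689727}{7573} = \frac{16620150695148}{7573}$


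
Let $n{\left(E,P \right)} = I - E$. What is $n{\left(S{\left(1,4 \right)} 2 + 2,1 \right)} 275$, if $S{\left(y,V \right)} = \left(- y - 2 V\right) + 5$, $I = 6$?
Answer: $3300$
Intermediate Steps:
$S{\left(y,V \right)} = 5 - y - 2 V$
$n{\left(E,P \right)} = 6 - E$
$n{\left(S{\left(1,4 \right)} 2 + 2,1 \right)} 275 = \left(6 - \left(\left(5 - 1 - 8\right) 2 + 2\right)\right) 275 = \left(6 - \left(\left(-4\right) 2 + 2\right)\right) 275 = \left(6 - \left(-8 + 2\right)\right) 275 = \left(6 - -6\right) 275 = \left(6 + 6\right) 275 = 12 \cdot 275 = 3300$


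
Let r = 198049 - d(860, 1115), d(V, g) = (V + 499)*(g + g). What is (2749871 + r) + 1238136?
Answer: 1155486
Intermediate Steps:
d(V, g) = 2*g*(499 + V) (d(V, g) = (499 + V)*(2*g) = 2*g*(499 + V))
r = -2832521 (r = 198049 - 2*1115*(499 + 860) = 198049 - 2*1115*1359 = 198049 - 1*3030570 = 198049 - 3030570 = -2832521)
(2749871 + r) + 1238136 = (2749871 - 2832521) + 1238136 = -82650 + 1238136 = 1155486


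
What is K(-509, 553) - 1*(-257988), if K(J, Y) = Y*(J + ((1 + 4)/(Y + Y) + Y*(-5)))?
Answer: -3105063/2 ≈ -1.5525e+6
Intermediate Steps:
K(J, Y) = Y*(J - 5*Y + 5/(2*Y)) (K(J, Y) = Y*(J + (5/((2*Y)) - 5*Y)) = Y*(J + (5*(1/(2*Y)) - 5*Y)) = Y*(J + (5/(2*Y) - 5*Y)) = Y*(J + (-5*Y + 5/(2*Y))) = Y*(J - 5*Y + 5/(2*Y)))
K(-509, 553) - 1*(-257988) = (5/2 - 5*553**2 - 509*553) - 1*(-257988) = (5/2 - 5*305809 - 281477) + 257988 = (5/2 - 1529045 - 281477) + 257988 = -3621039/2 + 257988 = -3105063/2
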